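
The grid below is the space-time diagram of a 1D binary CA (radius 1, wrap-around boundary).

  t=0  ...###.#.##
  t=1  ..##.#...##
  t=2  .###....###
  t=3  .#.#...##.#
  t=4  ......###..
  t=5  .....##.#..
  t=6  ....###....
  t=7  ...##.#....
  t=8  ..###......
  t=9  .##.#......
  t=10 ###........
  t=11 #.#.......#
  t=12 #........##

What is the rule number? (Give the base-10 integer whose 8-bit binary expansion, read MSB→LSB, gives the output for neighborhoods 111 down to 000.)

  nb ###: next=.  (t=0,i=4, bit7=0)
  nb ##.: next=#  (t=0,i=5, bit6=1)
  nb #.#: next=.  (t=0,i=6, bit5=0)
  nb #..: next=.  (t=0,i=0, bit4=0)
  nb .##: next=#  (t=0,i=3, bit3=1)
  nb .#.: next=.  (t=0,i=7, bit2=0)
  nb ..#: next=#  (t=0,i=2, bit1=1)
  nb ...: next=.  (t=0,i=1, bit0=0)
  bits 01001010 = 74

74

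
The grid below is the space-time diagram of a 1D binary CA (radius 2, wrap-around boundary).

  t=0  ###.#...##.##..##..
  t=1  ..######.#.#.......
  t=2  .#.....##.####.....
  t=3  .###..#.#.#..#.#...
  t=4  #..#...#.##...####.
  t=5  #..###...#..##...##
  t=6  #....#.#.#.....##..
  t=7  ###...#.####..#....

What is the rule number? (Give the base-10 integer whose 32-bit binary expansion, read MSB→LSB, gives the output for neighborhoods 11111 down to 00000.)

886252824

  nb #####: next=.  (t=1,i=4, bit31=0)
  nb ####.: next=.  (t=1,i=6, bit30=0)
  nb ###.#: next=#  (t=0,i=2, bit29=1)
  nb ###..: next=#  (t=2,i=13, bit28=1)
  nb ##.##: next=.  (t=0,i=10, bit27=0)
  nb ##.#.: next=#  (t=0,i=3, bit26=1)
  nb ##..#: next=.  (t=0,i=13, bit25=0)
  nb ##...: next=.  (t=2,i=14, bit24=0)
  nb #.###: next=#  (t=2,i=10, bit23=1)
  nb #.##.: next=#  (t=0,i=11, bit22=1)
  nb #.#.#: next=.  (t=1,i=9, bit21=0)
  nb #.#..: next=#  (t=0,i=4, bit20=1)
  nb #..##: next=.  (t=0,i=14, bit19=0)
  nb #..#.: next=.  (t=3,i=5, bit18=0)
  nb #...#: next=#  (t=0,i=6, bit17=1)
  nb #....: next=#  (t=1,i=13, bit16=1)
  nb .####: next=.  (t=1,i=3, bit15=0)
  nb .###.: next=.  (t=0,i=1, bit14=0)
  nb .##.#: next=#  (t=0,i=9, bit13=1)
  nb .##..: next=.  (t=0,i=12, bit12=0)
  nb .#.##: next=.  (t=4,i=8, bit11=0)
  nb .#.#.: next=#  (t=1,i=10, bit10=1)
  nb .#..#: next=.  (t=3,i=11, bit9=0)
  nb .#...: next=#  (t=0,i=5, bit8=1)
  nb ..###: next=.  (t=0,i=0, bit7=0)
  nb ..##.: next=.  (t=0,i=8, bit6=0)
  nb ..#.#: next=.  (t=3,i=6, bit5=0)
  nb ..#..: next=#  (t=2,i=1, bit4=1)
  nb ...##: next=#  (t=0,i=7, bit3=1)
  nb ...#.: next=.  (t=2,i=0, bit2=0)
  nb ....#: next=.  (t=1,i=0, bit1=0)
  nb .....: next=.  (t=1,i=14, bit0=0)
  bits 00110100110100110010010100011000 = 886252824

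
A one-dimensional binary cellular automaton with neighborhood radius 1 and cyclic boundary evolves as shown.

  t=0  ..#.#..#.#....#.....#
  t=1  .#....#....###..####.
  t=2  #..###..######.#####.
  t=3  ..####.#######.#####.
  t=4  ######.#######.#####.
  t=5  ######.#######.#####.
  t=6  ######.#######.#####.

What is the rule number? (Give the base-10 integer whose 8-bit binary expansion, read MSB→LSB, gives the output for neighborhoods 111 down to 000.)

203

  [7] ### => #  t=1,i=12
  [6] ##. => #  t=1,i=13
  [5] #.# => .  t=0,i=3
  [4] #.. => .  t=0,i=0
  [3] .## => #  t=1,i=11
  [2] .#. => .  t=0,i=2
  [1] ..# => #  t=0,i=1
  [0] ... => #  t=0,i=11
  bits 11001011 = 203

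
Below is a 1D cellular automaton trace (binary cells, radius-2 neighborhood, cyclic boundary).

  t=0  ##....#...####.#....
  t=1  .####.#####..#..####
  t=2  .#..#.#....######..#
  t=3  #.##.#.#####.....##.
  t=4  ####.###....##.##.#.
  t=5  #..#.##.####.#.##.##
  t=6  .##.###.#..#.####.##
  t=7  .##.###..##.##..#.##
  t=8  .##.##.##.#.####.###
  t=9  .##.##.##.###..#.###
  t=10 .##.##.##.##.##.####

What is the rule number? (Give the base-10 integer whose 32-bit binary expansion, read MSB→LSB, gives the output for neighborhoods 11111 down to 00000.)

602898330

  nb #####: next=.  (t=1,i=8, bit31=0)
  nb ####.: next=.  (t=0,i=12, bit30=0)
  nb ###.#: next=#  (t=0,i=13, bit29=1)
  nb ###..: next=.  (t=1,i=10, bit28=0)
  nb ##.##: next=.  (t=1,i=0, bit27=0)
  nb ##.#.: next=.  (t=0,i=14, bit26=0)
  nb ##..#: next=#  (t=1,i=11, bit25=1)
  nb ##...: next=#  (t=0,i=2, bit24=1)
  nb #.###: next=#  (t=1,i=1, bit23=1)
  nb #.##.: next=#  (t=3,i=2, bit22=1)
  nb #.#.#: next=#  (t=3,i=0, bit21=1)
  nb #.#..: next=.  (t=0,i=15, bit20=0)
  nb #..##: next=#  (t=1,i=15, bit19=1)
  nb #..#.: next=#  (t=1,i=12, bit18=1)
  nb #...#: next=#  (t=0,i=8, bit17=1)
  nb #....: next=#  (t=0,i=3, bit16=1)
  nb .####: next=.  (t=0,i=11, bit15=0)
  nb .###.: next=#  (t=4,i=6, bit14=1)
  nb .##.#: next=#  (t=3,i=3, bit13=1)
  nb .##..: next=#  (t=0,i=1, bit12=1)
  nb .#.##: next=#  (t=3,i=1, bit11=1)
  nb .#.#.: next=#  (t=2,i=0, bit10=1)
  nb .#..#: next=#  (t=1,i=14, bit9=1)
  nb .#...: next=#  (t=0,i=7, bit8=1)
  nb ..###: next=#  (t=0,i=10, bit7=1)
  nb ..##.: next=.  (t=0,i=0, bit6=0)
  nb ..#.#: next=.  (t=2,i=4, bit5=0)
  nb ..#..: next=#  (t=0,i=6, bit4=1)
  nb ...##: next=#  (t=0,i=9, bit3=1)
  nb ...#.: next=.  (t=0,i=5, bit2=0)
  nb ....#: next=#  (t=0,i=4, bit1=1)
  nb .....: next=.  (t=3,i=14, bit0=0)
  bits 00100011111011110111111110011010 = 602898330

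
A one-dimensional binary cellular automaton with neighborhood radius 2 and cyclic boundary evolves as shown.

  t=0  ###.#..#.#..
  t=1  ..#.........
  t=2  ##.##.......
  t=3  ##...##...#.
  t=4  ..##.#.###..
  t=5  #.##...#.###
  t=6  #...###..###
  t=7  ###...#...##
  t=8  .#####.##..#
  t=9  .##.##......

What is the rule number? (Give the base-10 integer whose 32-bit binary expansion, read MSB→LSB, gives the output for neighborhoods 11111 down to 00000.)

  nb #####: next=.  (t=7,i=0, bit31=0)
  nb ####.: next=#  (t=5,i=11, bit30=1)
  nb ###.#: next=#  (t=0,i=2, bit29=1)
  nb ###..: next=#  (t=4,i=9, bit28=1)
  nb ##.##: next=.  (t=2,i=2, bit27=0)
  nb ##.#.: next=.  (t=0,i=3, bit26=0)
  nb ##..#: next=.  (t=6,i=7, bit25=0)
  nb ##...: next=#  (t=2,i=5, bit24=1)
  nb #.###: next=#  (t=4,i=7, bit23=1)
  nb #.##.: next=.  (t=2,i=3, bit22=0)
  nb #.#.#: next=.  (t=4,i=5, bit21=0)
  nb #.#..: next=.  (t=0,i=4, bit20=0)
  nb #..##: next=.  (t=0,i=11, bit19=0)
  nb #..#.: next=.  (t=0,i=6, bit18=0)
  nb #...#: next=#  (t=3,i=3, bit17=1)
  nb #....: next=#  (t=1,i=4, bit16=1)
  nb .####: next=#  (t=5,i=10, bit15=1)
  nb .###.: next=.  (t=0,i=1, bit14=0)
  nb .##.#: next=#  (t=2,i=1, bit13=1)
  nb .##..: next=.  (t=2,i=4, bit12=0)
  nb .#.##: next=.  (t=3,i=11, bit11=0)
  nb .#.#.: next=.  (t=0,i=8, bit10=0)
  nb .#..#: next=.  (t=0,i=5, bit9=0)
  nb .#...: next=#  (t=1,i=3, bit8=1)
  nb ..###: next=.  (t=0,i=0, bit7=0)
  nb ..##.: next=#  (t=2,i=0, bit6=1)
  nb ..#.#: next=.  (t=0,i=7, bit5=0)
  nb ..#..: next=.  (t=1,i=2, bit4=0)
  nb ...##: next=.  (t=2,i=11, bit3=0)
  nb ...#.: next=#  (t=1,i=1, bit2=1)
  nb ....#: next=#  (t=1,i=0, bit1=1)
  nb .....: next=.  (t=1,i=5, bit0=0)
  bits 01110001100000111010000101000110 = 1904451910

1904451910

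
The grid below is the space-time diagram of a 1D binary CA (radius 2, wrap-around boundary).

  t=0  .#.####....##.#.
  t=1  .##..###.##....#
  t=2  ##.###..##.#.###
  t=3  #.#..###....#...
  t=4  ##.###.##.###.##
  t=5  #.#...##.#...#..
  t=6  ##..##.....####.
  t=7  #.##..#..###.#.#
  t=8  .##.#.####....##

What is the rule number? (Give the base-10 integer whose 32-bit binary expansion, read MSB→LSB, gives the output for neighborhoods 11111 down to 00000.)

  ##### -> .   bit 31 = 0  t=2,i=15
  ####. -> #   bit 30 = 1  t=0,i=5
  ###.# -> .   bit 29 = 0  t=1,i=7
  ###.. -> #   bit 28 = 1  t=0,i=6
  ##.## -> #   bit 27 = 1  t=1,i=8
  ##.#. -> .   bit 26 = 0  t=0,i=13
  ##..# -> #   bit 25 = 1  t=1,i=3
  ##... -> #   bit 24 = 1  t=0,i=7
  #.### -> .   bit 23 = 0  t=0,i=3
  #.##. -> #   bit 22 = 1  t=1,i=1
  #.#.# -> .   bit 21 = 0  t=2,i=11
  #.#.. -> .   bit 20 = 0  t=0,i=14
  #..## -> #   bit 19 = 1  t=1,i=4
  #..#. -> .   bit 18 = 0  t=0,i=0
  #...# -> #   bit 17 = 1  t=3,i=14
  #.... -> .   bit 16 = 0  t=0,i=8
  .#### -> .   bit 15 = 0  t=0,i=4
  .###. -> .   bit 14 = 0  t=1,i=6
  .##.# -> .   bit 13 = 0  t=0,i=12
  .##.. -> .   bit 12 = 0  t=1,i=2
  .#.## -> #   bit 11 = 1  t=0,i=2
  .#.#. -> #   bit 10 = 1  t=3,i=1
  .#..# -> #   bit 9 = 1  t=0,i=15
  .#... -> .   bit 8 = 0  t=3,i=13
  ..### -> #   bit 7 = 1  t=1,i=5
  ..##. -> .   bit 6 = 0  t=0,i=11
  ..#.# -> #   bit 5 = 1  t=0,i=1
  ..#.. -> #   bit 4 = 1  t=3,i=12
  ...## -> #   bit 3 = 1  t=0,i=10
  ...#. -> #   bit 2 = 1  t=1,i=14
  ....# -> #   bit 1 = 1  t=0,i=9
  ..... -> .   bit 0 = 0  t=6,i=8
  bits 01011011010010100000111010111110 = 1531580094

1531580094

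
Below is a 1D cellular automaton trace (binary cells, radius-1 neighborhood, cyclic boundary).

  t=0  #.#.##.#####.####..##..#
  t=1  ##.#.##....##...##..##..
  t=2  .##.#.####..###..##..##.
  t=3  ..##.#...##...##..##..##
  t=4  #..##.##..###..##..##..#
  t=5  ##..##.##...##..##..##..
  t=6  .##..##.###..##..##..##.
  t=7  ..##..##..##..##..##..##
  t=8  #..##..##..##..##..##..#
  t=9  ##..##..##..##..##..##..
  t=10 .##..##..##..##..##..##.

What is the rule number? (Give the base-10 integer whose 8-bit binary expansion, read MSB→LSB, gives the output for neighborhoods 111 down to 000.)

  ### -> .   bit 7 = 0  t=0,i=8
  ##. -> #   bit 6 = 1  t=0,i=0
  #.# -> #   bit 5 = 1  t=0,i=1
  #.. -> #   bit 4 = 1  t=0,i=17
  .## -> .   bit 3 = 0  t=0,i=4
  .#. -> .   bit 2 = 0  t=0,i=2
  ..# -> .   bit 1 = 0  t=0,i=18
  ... -> #   bit 0 = 1  t=1,i=8
  bits 01110001 = 113

113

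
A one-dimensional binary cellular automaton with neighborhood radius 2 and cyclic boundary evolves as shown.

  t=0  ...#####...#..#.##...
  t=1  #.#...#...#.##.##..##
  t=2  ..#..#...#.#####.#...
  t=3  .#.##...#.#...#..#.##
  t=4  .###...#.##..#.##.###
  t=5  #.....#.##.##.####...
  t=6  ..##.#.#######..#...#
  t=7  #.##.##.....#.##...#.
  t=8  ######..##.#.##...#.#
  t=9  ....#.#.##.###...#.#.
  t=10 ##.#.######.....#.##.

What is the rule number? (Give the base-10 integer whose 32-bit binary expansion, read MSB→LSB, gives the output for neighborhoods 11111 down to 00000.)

1249193549

  #####|.  b31=0 t=0,i=5
  ####.|#  b30=1 t=0,i=6
  ###.#|.  b29=0 t=1,i=0
  ###..|.  b28=0 t=0,i=7
  ##.##|#  b27=1 t=1,i=14
  ##.#.|.  b26=0 t=1,i=1
  ##..#|#  b25=1 t=1,i=17
  ##...|.  b24=0 t=0,i=8
  #.###|.  b23=0 t=2,i=11
  #.##.|#  b22=1 t=0,i=16
  #.#.#|#  b21=1 t=3,i=1
  #.#..|#  b20=1 t=1,i=2
  #..##|.  b19=0 t=1,i=18
  #..#.|#  b18=1 t=0,i=13
  #...#|.  b17=0 t=0,i=9
  #....|#  b16=1 t=0,i=19
  .####|.  b15=0 t=0,i=4
  .###.|.  b14=0 t=1,i=20
  .##.#|#  b13=1 t=1,i=13
  .##..|.  b12=0 t=0,i=17
  .#.##|#  b11=1 t=0,i=15
  .#.#.|#  b10=1 t=3,i=9
  .#..#|#  b9=1 t=0,i=12
  .#...|.  b8=0 t=1,i=3
  ..###|.  b7=0 t=0,i=3
  ..##.|#  b6=1 t=6,i=2
  ..#.#|.  b5=0 t=0,i=14
  ..#..|.  b4=0 t=0,i=11
  ...##|#  b3=1 t=0,i=2
  ...#.|#  b2=1 t=0,i=10
  ....#|.  b1=0 t=0,i=1
  .....|#  b0=1 t=0,i=0
  bits 01001010011101010010111001001101 = 1249193549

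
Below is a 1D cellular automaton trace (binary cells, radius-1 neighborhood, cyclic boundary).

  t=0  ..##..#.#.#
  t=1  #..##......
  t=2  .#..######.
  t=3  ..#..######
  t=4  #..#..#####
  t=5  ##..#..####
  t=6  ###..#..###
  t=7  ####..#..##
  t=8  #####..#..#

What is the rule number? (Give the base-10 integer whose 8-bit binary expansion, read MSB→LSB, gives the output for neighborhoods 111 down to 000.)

  ###|#  b7=1 t=2,i=5
  ##.|#  b6=1 t=0,i=3
  #.#|.  b5=0 t=0,i=7
  #..|#  b4=1 t=0,i=0
  .##|.  b3=0 t=0,i=2
  .#.|.  b2=0 t=0,i=6
  ..#|.  b1=0 t=0,i=1
  ...|#  b0=1 t=1,i=6
  bits 11010001 = 209

209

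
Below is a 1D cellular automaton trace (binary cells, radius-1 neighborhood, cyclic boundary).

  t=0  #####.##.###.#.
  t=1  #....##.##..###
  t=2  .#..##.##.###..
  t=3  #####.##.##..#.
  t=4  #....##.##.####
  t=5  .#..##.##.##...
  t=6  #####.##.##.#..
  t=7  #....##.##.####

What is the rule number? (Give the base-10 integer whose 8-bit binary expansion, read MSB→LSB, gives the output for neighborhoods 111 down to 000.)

62

  ### -> .   bit 7 = 0  t=0,i=1
  ##. -> .   bit 6 = 0  t=0,i=4
  #.# -> #   bit 5 = 1  t=0,i=5
  #.. -> #   bit 4 = 1  t=1,i=1
  .## -> #   bit 3 = 1  t=0,i=0
  .#. -> #   bit 2 = 1  t=0,i=13
  ..# -> #   bit 1 = 1  t=1,i=4
  ... -> .   bit 0 = 0  t=1,i=2
  bits 00111110 = 62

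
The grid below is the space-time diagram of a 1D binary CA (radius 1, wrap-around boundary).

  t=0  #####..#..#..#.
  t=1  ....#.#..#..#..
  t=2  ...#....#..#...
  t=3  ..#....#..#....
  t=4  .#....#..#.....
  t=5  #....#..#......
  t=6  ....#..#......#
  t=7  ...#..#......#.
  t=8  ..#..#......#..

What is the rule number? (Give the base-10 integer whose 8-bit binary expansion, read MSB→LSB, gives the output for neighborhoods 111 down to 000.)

66

  ### -> .   bit 7 = 0  t=0,i=1
  ##. -> #   bit 6 = 1  t=0,i=4
  #.# -> .   bit 5 = 0  t=0,i=14
  #.. -> .   bit 4 = 0  t=0,i=5
  .## -> .   bit 3 = 0  t=0,i=0
  .#. -> .   bit 2 = 0  t=0,i=7
  ..# -> #   bit 1 = 1  t=0,i=6
  ... -> .   bit 0 = 0  t=1,i=0
  bits 01000010 = 66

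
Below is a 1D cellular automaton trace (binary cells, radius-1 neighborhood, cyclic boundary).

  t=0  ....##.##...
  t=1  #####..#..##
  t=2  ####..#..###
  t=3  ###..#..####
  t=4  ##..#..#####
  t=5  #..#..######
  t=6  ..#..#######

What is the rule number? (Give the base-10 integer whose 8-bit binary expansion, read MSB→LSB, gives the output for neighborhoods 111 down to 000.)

139

  ### -> #   bit 7 = 1  t=1,i=0
  ##. -> .   bit 6 = 0  t=0,i=5
  #.# -> .   bit 5 = 0  t=0,i=6
  #.. -> .   bit 4 = 0  t=0,i=9
  .## -> #   bit 3 = 1  t=0,i=4
  .#. -> .   bit 2 = 0  t=1,i=7
  ..# -> #   bit 1 = 1  t=0,i=3
  ... -> #   bit 0 = 1  t=0,i=0
  bits 10001011 = 139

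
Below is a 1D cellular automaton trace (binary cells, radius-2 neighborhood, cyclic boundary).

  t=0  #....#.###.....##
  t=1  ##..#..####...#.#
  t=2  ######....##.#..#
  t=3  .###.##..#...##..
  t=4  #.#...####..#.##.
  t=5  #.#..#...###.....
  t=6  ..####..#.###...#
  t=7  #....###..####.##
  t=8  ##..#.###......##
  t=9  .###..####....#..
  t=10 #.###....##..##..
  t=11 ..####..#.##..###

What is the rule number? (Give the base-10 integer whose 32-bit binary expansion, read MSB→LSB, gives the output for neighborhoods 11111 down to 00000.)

  ##### -> #   bit 31 = 1  t=2,i=1
  ####. -> .   bit 30 = 0  t=1,i=9
  ###.# -> .   bit 29 = 0  t=3,i=3
  ###.. -> #   bit 28 = 1  t=0,i=0
  ##.## -> .   bit 27 = 0  t=3,i=4
  ##.#. -> .   bit 26 = 0  t=2,i=12
  ##..# -> #   bit 25 = 1  t=1,i=2
  ##... -> #   bit 24 = 1  t=0,i=1
  #.### -> #   bit 23 = 1  t=0,i=7
  #.##. -> .   bit 22 = 0  t=3,i=5
  #.#.# -> #   bit 21 = 1  t=4,i=0
  #.#.. -> #   bit 20 = 1  t=2,i=13
  #..## -> .   bit 19 = 0  t=1,i=6
  #..#. -> #   bit 18 = 1  t=1,i=3
  #...# -> .   bit 17 = 0  t=1,i=12
  #.... -> .   bit 16 = 0  t=0,i=2
  .#### -> .   bit 15 = 0  t=1,i=8
  .###. -> #   bit 14 = 1  t=0,i=8
  .##.# -> .   bit 13 = 0  t=2,i=11
  .##.. -> #   bit 12 = 1  t=3,i=6
  .#.## -> .   bit 11 = 0  t=0,i=6
  .#.#. -> .   bit 10 = 0  t=4,i=1
  .#..# -> #   bit 9 = 1  t=1,i=5
  .#... -> .   bit 8 = 0  t=3,i=10
  ..### -> .   bit 7 = 0  t=0,i=15
  ..##. -> .   bit 6 = 0  t=2,i=10
  ..#.# -> .   bit 5 = 0  t=0,i=5
  ..#.. -> #   bit 4 = 1  t=1,i=4
  ...## -> #   bit 3 = 1  t=0,i=14
  ...#. -> #   bit 2 = 1  t=0,i=4
  ....# -> .   bit 1 = 0  t=0,i=3
  ..... -> .   bit 0 = 0  t=0,i=12
  bits 10010011101101000101001000011100 = 2478068252

2478068252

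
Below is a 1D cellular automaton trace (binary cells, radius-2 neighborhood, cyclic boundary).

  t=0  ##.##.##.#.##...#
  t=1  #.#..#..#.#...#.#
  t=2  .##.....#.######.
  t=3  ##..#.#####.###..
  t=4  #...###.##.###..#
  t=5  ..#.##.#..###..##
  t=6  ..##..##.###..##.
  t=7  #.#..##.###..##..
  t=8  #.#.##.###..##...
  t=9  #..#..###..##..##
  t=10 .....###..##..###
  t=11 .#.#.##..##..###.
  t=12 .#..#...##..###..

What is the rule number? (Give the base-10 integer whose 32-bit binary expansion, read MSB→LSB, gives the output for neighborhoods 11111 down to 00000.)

  #####|#  b31=1 t=2,i=12
  ####.|#  b30=1 t=2,i=14
  ###.#|.  b29=0 t=0,i=1
  ###..|.  b28=0 t=2,i=15
  ##.##|#  b27=1 t=0,i=2
  ##.#.|#  b26=1 t=0,i=8
  ##..#|.  b25=0 t=2,i=16
  ##...|.  b24=0 t=0,i=13
  #.###|#  b23=1 t=2,i=10
  #.##.|.  b22=0 t=0,i=3
  #.#.#|.  b21=0 t=0,i=9
  #.#..|#  b20=1 t=1,i=2
  #..##|#  b19=1 t=2,i=0
  #..#.|.  b18=0 t=1,i=4
  #...#|#  b17=1 t=0,i=14
  #....|#  b16=1 t=2,i=4
  .####|.  b15=0 t=2,i=11
  .###.|#  b14=1 t=0,i=0
  .##.#|.  b13=0 t=0,i=4
  .##..|.  b12=0 t=0,i=12
  .#.##|#  b11=1 t=0,i=10
  .#.#.|.  b10=0 t=1,i=9
  .#..#|.  b9=0 t=1,i=3
  .#...|#  b8=1 t=1,i=11
  ..###|#  b7=1 t=0,i=16
  ..##.|#  b6=1 t=2,i=1
  ..#.#|#  b5=1 t=1,i=8
  ..#..|.  b4=0 t=1,i=5
  ...##|.  b3=0 t=0,i=15
  ...#.|#  b2=1 t=1,i=13
  ....#|#  b1=1 t=2,i=6
  .....|.  b0=0 t=2,i=5
  bits 11001100100110110100100111100110 = 3432729062

3432729062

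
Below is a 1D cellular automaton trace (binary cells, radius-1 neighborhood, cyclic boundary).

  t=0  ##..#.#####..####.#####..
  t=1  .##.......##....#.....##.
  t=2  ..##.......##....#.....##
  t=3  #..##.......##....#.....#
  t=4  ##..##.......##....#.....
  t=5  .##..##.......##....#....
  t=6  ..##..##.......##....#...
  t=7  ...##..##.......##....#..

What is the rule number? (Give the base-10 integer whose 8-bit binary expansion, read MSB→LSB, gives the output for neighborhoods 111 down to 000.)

  [7] ### => .  t=0,i=7
  [6] ##. => #  t=0,i=1
  [5] #.# => .  t=0,i=5
  [4] #.. => #  t=0,i=2
  [3] .## => .  t=0,i=0
  [2] .#. => .  t=0,i=4
  [1] ..# => .  t=0,i=3
  [0] ... => .  t=1,i=4
  bits 01010000 = 80

80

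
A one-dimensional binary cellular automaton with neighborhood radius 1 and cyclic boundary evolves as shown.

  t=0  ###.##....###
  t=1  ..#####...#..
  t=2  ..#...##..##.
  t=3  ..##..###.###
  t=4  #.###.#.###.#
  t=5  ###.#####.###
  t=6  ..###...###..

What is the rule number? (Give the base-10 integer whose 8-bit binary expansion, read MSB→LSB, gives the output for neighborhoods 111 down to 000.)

  [7] ### => .  t=0,i=0
  [6] ##. => #  t=0,i=2
  [5] #.# => #  t=0,i=3
  [4] #.. => #  t=0,i=6
  [3] .## => #  t=0,i=4
  [2] .#. => #  t=1,i=10
  [1] ..# => .  t=0,i=9
  [0] ... => .  t=0,i=7
  bits 01111100 = 124

124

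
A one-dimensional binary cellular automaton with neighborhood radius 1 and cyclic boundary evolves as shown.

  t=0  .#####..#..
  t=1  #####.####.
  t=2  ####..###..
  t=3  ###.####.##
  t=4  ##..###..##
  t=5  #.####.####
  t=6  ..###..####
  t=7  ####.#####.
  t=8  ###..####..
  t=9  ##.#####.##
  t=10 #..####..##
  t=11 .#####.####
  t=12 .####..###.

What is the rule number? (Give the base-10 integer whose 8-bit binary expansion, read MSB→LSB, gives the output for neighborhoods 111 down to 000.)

  ###|#  b7=1 t=0,i=2
  ##.|.  b6=0 t=0,i=5
  #.#|.  b5=0 t=1,i=5
  #..|#  b4=1 t=0,i=6
  .##|#  b3=1 t=0,i=1
  .#.|#  b2=1 t=0,i=8
  ..#|#  b1=1 t=0,i=0
  ...|.  b0=0 t=0,i=10
  bits 10011110 = 158

158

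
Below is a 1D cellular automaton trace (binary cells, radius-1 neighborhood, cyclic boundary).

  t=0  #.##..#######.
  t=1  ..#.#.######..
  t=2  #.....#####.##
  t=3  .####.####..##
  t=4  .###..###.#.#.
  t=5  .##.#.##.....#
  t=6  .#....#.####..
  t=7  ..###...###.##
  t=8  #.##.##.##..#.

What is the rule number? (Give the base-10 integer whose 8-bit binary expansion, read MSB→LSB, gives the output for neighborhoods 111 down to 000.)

153

  ###|#  b7=1 t=0,i=7
  ##.|.  b6=0 t=0,i=3
  #.#|.  b5=0 t=0,i=1
  #..|#  b4=1 t=0,i=4
  .##|#  b3=1 t=0,i=2
  .#.|.  b2=0 t=0,i=0
  ..#|.  b1=0 t=0,i=5
  ...|#  b0=1 t=1,i=0
  bits 10011001 = 153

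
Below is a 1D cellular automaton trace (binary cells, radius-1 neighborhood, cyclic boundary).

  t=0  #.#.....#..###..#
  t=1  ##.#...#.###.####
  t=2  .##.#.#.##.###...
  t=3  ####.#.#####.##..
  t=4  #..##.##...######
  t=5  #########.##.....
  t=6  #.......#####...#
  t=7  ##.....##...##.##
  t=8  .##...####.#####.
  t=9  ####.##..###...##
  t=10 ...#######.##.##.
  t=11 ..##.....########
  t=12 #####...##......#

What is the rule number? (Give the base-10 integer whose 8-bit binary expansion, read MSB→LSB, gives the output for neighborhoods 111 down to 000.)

  ###|.  b7=0 t=0,i=12
  ##.|#  b6=1 t=0,i=0
  #.#|#  b5=1 t=0,i=1
  #..|#  b4=1 t=0,i=3
  .##|#  b3=1 t=0,i=11
  .#.|.  b2=0 t=0,i=2
  ..#|#  b1=1 t=0,i=7
  ...|.  b0=0 t=0,i=4
  bits 01111010 = 122

122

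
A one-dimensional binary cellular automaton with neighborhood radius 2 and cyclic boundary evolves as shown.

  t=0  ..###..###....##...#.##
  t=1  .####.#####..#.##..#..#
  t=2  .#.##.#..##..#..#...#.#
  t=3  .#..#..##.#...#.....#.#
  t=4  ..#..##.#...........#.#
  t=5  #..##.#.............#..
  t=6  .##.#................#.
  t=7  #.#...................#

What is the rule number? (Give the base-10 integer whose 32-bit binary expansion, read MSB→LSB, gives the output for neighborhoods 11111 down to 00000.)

1906864808

  #####|.  b31=0 t=1,i=8
  ####.|#  b30=1 t=1,i=3
  ###.#|#  b29=1 t=1,i=4
  ###..|#  b28=1 t=0,i=4
  ##.##|.  b27=0 t=1,i=5
  ##.#.|.  b26=0 t=2,i=5
  ##..#|.  b25=0 t=0,i=0
  ##...|#  b24=1 t=0,i=10
  #.###|#  b23=1 t=1,i=1
  #.##.|.  b22=0 t=0,i=21
  #.#.#|#  b21=1 t=2,i=1
  #.#..|.  b20=0 t=2,i=6
  #..##|#  b19=1 t=0,i=1
  #..#.|.  b18=0 t=1,i=12
  #...#|.  b17=0 t=0,i=17
  #....|.  b16=0 t=0,i=11
  .####|.  b15=0 t=1,i=2
  .###.|#  b14=1 t=0,i=3
  .##.#|#  b13=1 t=2,i=4
  .##..|#  b12=1 t=0,i=15
  .#.##|.  b11=0 t=0,i=20
  .#.#.|.  b10=0 t=2,i=0
  .#..#|#  b9=1 t=1,i=20
  .#...|.  b8=0 t=2,i=17
  ..###|#  b7=1 t=0,i=2
  ..##.|.  b6=0 t=0,i=14
  ..#.#|#  b5=1 t=0,i=19
  ..#..|.  b4=0 t=1,i=19
  ...##|#  b3=1 t=0,i=13
  ...#.|.  b2=0 t=0,i=18
  ....#|.  b1=0 t=0,i=12
  .....|.  b0=0 t=3,i=17
  bits 01110001101010000111001010101000 = 1906864808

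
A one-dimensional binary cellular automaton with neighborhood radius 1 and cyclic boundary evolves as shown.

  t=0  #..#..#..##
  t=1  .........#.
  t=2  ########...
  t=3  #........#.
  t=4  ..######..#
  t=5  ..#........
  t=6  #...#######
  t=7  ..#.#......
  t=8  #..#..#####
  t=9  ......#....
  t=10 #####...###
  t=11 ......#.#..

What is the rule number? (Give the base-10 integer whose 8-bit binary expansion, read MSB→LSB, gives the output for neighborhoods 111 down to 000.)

  ###|.  b7=0 t=0,i=10
  ##.|.  b6=0 t=0,i=0
  #.#|#  b5=1 t=3,i=10
  #..|.  b4=0 t=0,i=1
  .##|#  b3=1 t=0,i=9
  .#.|.  b2=0 t=0,i=3
  ..#|.  b1=0 t=0,i=2
  ...|#  b0=1 t=1,i=0
  bits 00101001 = 41

41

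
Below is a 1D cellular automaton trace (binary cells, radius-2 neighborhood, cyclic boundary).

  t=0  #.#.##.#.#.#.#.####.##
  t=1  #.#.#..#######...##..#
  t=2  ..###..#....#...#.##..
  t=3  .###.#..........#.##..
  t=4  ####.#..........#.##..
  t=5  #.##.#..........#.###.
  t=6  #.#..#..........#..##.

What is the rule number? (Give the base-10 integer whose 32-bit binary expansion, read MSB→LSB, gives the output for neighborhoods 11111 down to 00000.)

  #####|.  b31=0 t=1,i=9
  ####.|#  b30=1 t=0,i=17
  ###.#|#  b29=1 t=0,i=0
  ###..|.  b28=0 t=1,i=13
  ##.##|.  b27=0 t=0,i=19
  ##.#.|.  b26=0 t=0,i=1
  ##..#|#  b25=1 t=1,i=19
  ##...|.  b24=0 t=1,i=14
  #.###|.  b23=0 t=0,i=15
  #.##.|#  b22=1 t=0,i=4
  #.#.#|#  b21=1 t=0,i=2
  #.#..|#  b20=1 t=1,i=4
  #..##|.  b19=0 t=1,i=6
  #..#.|.  b18=0 t=2,i=6
  #...#|.  b17=0 t=1,i=15
  #....|.  b16=0 t=2,i=9
  .####|.  b15=0 t=0,i=16
  .###.|#  b14=1 t=0,i=21
  .##.#|.  b13=0 t=0,i=5
  .##..|#  b12=1 t=1,i=18
  .#.##|.  b11=0 t=0,i=3
  .#.#.|#  b10=1 t=0,i=8
  .#..#|.  b9=0 t=1,i=5
  .#...|.  b8=0 t=2,i=8
  ..###|#  b7=1 t=1,i=7
  ..##.|.  b6=0 t=1,i=17
  ..#.#|#  b5=1 t=2,i=16
  ..#..|.  b4=0 t=2,i=7
  ...##|#  b3=1 t=1,i=16
  ...#.|.  b2=0 t=2,i=11
  ....#|.  b1=0 t=2,i=0
  .....|.  b0=0 t=3,i=8
  bits 01100010011100000101010010101000 = 1651528872

1651528872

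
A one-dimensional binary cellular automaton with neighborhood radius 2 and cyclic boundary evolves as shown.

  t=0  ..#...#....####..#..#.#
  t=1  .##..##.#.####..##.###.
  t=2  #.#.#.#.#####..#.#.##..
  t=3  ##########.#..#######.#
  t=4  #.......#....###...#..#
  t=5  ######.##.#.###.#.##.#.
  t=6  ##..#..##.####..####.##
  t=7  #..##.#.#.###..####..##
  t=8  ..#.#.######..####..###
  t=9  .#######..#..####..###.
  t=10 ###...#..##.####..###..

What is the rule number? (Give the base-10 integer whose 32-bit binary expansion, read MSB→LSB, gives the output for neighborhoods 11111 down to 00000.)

  #####|.  b31=0 t=2,i=10
  ####.|#  b30=1 t=0,i=13
  ###.#|.  b29=0 t=3,i=9
  ###..|.  b28=0 t=0,i=14
  ##.##|.  b27=0 t=1,i=18
  ##.#.|.  b26=0 t=1,i=7
  ##..#|.  b25=0 t=0,i=15
  ##...|#  b24=1 t=4,i=1
  #.###|#  b23=1 t=1,i=10
  #.##.|#  b22=1 t=2,i=19
  #.#.#|#  b21=1 t=1,i=8
  #.#..|.  b20=0 t=0,i=22
  #..##|#  b19=1 t=1,i=0
  #..#.|#  b18=1 t=0,i=1
  #...#|.  b17=0 t=0,i=4
  #....|#  b16=1 t=0,i=8
  .####|#  b15=1 t=0,i=12
  .###.|#  b14=1 t=1,i=20
  .##.#|#  b13=1 t=1,i=6
  .##..|#  b12=1 t=1,i=2
  .#.##|#  b11=1 t=1,i=9
  .#.#.|#  b10=1 t=0,i=21
  .#..#|.  b9=0 t=0,i=0
  .#...|.  b8=0 t=0,i=3
  ..###|#  b7=1 t=0,i=11
  ..##.|.  b6=0 t=1,i=1
  ..#.#|#  b5=1 t=0,i=20
  ..#..|#  b4=1 t=0,i=2
  ...##|#  b3=1 t=0,i=10
  ...#.|#  b2=1 t=0,i=5
  ....#|.  b1=0 t=0,i=9
  .....|#  b0=1 t=4,i=3
  bits 01000001111011011111110010111101 = 1106115773

1106115773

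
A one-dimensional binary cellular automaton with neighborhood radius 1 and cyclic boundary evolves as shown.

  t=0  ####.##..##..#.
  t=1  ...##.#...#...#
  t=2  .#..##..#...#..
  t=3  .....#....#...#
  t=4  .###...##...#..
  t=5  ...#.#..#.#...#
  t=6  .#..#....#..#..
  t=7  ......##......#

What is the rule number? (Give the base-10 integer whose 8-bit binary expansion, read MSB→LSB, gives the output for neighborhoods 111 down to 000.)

  ### -> .   bit 7 = 0  t=0,i=1
  ##. -> #   bit 6 = 1  t=0,i=3
  #.# -> #   bit 5 = 1  t=0,i=4
  #.. -> .   bit 4 = 0  t=0,i=7
  .## -> .   bit 3 = 0  t=0,i=0
  .#. -> .   bit 2 = 0  t=0,i=13
  ..# -> .   bit 1 = 0  t=0,i=8
  ... -> #   bit 0 = 1  t=1,i=1
  bits 01100001 = 97

97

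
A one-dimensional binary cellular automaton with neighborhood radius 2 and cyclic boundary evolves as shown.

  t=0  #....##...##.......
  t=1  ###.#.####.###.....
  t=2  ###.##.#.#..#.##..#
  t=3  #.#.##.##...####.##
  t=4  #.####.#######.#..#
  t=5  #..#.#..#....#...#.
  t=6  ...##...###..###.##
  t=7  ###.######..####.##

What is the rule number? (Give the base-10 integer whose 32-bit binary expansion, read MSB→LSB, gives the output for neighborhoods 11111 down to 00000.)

560725432

  nb #####: next=.  (t=4,i=9, bit31=0)
  nb ####.: next=.  (t=1,i=8, bit30=0)
  nb ###.#: next=#  (t=1,i=2, bit29=1)
  nb ###..: next=.  (t=1,i=13, bit28=0)
  nb ##.##: next=.  (t=1,i=10, bit27=0)
  nb ##.#.: next=.  (t=1,i=3, bit26=0)
  nb ##..#: next=.  (t=2,i=16, bit25=0)
  nb ##...: next=#  (t=0,i=7, bit24=1)
  nb #.###: next=.  (t=1,i=6, bit23=0)
  nb #.##.: next=#  (t=2,i=4, bit22=1)
  nb #.#.#: next=#  (t=1,i=4, bit21=1)
  nb #.#..: next=.  (t=2,i=9, bit20=0)
  nb #..##: next=#  (t=2,i=17, bit19=1)
  nb #..#.: next=.  (t=2,i=11, bit18=0)
  nb #...#: next=#  (t=0,i=8, bit17=1)
  nb #....: next=#  (t=0,i=2, bit16=1)
  nb .####: next=#  (t=1,i=7, bit15=1)
  nb .###.: next=#  (t=1,i=1, bit14=1)
  nb .##.#: next=#  (t=2,i=5, bit13=1)
  nb .##..: next=#  (t=0,i=6, bit12=1)
  nb .#.##: next=#  (t=1,i=5, bit11=1)
  nb .#.#.: next=#  (t=2,i=8, bit10=1)
  nb .#..#: next=.  (t=2,i=10, bit9=0)
  nb .#...: next=#  (t=0,i=1, bit8=1)
  nb ..###: next=#  (t=1,i=0, bit7=1)
  nb ..##.: next=.  (t=0,i=5, bit6=0)
  nb ..#.#: next=#  (t=2,i=12, bit5=1)
  nb ..#..: next=#  (t=0,i=0, bit4=1)
  nb ...##: next=#  (t=0,i=4, bit3=1)
  nb ...#.: next=.  (t=0,i=18, bit2=0)
  nb ....#: next=.  (t=0,i=3, bit1=0)
  nb .....: next=.  (t=0,i=14, bit0=0)
  bits 00100001011010111111110110111000 = 560725432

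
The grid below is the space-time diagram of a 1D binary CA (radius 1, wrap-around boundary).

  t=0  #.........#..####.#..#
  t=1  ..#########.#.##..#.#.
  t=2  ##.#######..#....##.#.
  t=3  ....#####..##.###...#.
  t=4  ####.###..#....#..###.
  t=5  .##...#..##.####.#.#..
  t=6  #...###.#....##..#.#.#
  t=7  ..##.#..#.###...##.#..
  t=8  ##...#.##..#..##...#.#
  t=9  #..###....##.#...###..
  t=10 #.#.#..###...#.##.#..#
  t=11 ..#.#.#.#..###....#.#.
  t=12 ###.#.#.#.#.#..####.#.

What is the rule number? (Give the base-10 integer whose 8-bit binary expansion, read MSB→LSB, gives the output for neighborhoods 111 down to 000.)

135

  ### -> #   bit 7 = 1  t=0,i=14
  ##. -> .   bit 6 = 0  t=0,i=0
  #.# -> .   bit 5 = 0  t=0,i=17
  #.. -> .   bit 4 = 0  t=0,i=1
  .## -> .   bit 3 = 0  t=0,i=13
  .#. -> #   bit 2 = 1  t=0,i=10
  ..# -> #   bit 1 = 1  t=0,i=9
  ... -> #   bit 0 = 1  t=0,i=2
  bits 10000111 = 135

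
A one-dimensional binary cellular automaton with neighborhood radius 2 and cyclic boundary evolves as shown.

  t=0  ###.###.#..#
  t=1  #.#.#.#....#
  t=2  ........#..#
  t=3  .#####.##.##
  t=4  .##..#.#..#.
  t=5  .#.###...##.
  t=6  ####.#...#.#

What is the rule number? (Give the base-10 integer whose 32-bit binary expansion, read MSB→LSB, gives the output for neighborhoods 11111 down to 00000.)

851806453

  #####|.  b31=0 t=3,i=3
  ####.|.  b30=0 t=0,i=1
  ###.#|#  b29=1 t=0,i=2
  ###..|#  b28=1 t=5,i=5
  ##.##|.  b27=0 t=0,i=3
  ##.#.|.  b26=0 t=0,i=7
  ##..#|#  b25=1 t=4,i=3
  ##...|.  b24=0 t=5,i=6
  #.###|#  b23=1 t=0,i=4
  #.##.|#  b22=1 t=3,i=7
  #.#.#|.  b21=0 t=1,i=2
  #.#..|.  b20=0 t=0,i=8
  #..##|.  b19=0 t=0,i=10
  #..#.|#  b18=1 t=2,i=10
  #...#|.  b17=0 t=5,i=7
  #....|#  b16=1 t=1,i=8
  .####|#  b15=1 t=0,i=0
  .###.|.  b14=0 t=0,i=5
  .##.#|.  b13=0 t=1,i=0
  .##..|.  b12=0 t=4,i=2
  .#.##|#  b11=1 t=5,i=2
  .#.#.|.  b10=0 t=1,i=3
  .#..#|.  b9=0 t=0,i=9
  .#...|.  b8=0 t=1,i=7
  ..###|#  b7=1 t=0,i=11
  ..##.|#  b6=1 t=1,i=11
  ..#.#|#  b5=1 t=4,i=5
  ..#..|#  b4=1 t=2,i=8
  ...##|.  b3=0 t=1,i=10
  ...#.|#  b2=1 t=2,i=7
  ....#|.  b1=0 t=1,i=9
  .....|#  b0=1 t=2,i=2
  bits 00110010110001011000100011110101 = 851806453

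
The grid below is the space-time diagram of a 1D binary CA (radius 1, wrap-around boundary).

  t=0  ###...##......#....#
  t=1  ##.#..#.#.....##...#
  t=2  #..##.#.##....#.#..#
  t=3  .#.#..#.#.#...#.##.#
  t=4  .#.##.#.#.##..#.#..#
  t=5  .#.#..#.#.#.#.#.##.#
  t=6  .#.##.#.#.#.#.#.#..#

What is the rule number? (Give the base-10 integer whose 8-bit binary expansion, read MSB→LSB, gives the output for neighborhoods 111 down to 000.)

156

  ###|#  b7=1 t=0,i=0
  ##.|.  b6=0 t=0,i=2
  #.#|.  b5=0 t=1,i=2
  #..|#  b4=1 t=0,i=3
  .##|#  b3=1 t=0,i=6
  .#.|#  b2=1 t=0,i=14
  ..#|.  b1=0 t=0,i=5
  ...|.  b0=0 t=0,i=4
  bits 10011100 = 156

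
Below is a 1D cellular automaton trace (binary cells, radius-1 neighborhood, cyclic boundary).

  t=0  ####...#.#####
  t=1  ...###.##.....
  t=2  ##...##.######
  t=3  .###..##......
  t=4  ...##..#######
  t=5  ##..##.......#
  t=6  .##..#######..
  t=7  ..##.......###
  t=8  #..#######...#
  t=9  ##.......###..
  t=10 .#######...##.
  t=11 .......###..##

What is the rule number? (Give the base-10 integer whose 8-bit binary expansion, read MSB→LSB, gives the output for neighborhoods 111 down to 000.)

117

  nb ###: next=.  (t=0,i=0, bit7=0)
  nb ##.: next=#  (t=0,i=3, bit6=1)
  nb #.#: next=#  (t=0,i=8, bit5=1)
  nb #..: next=#  (t=0,i=4, bit4=1)
  nb .##: next=.  (t=0,i=9, bit3=0)
  nb .#.: next=#  (t=0,i=7, bit2=1)
  nb ..#: next=.  (t=0,i=6, bit1=0)
  nb ...: next=#  (t=0,i=5, bit0=1)
  bits 01110101 = 117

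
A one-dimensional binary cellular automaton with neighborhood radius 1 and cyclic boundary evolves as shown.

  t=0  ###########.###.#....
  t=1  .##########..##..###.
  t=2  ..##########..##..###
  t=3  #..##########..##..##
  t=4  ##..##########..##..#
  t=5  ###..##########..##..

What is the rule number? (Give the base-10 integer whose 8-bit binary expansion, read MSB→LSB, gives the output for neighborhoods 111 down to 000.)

  ### -> #   bit 7 = 1  t=0,i=1
  ##. -> #   bit 6 = 1  t=0,i=10
  #.# -> .   bit 5 = 0  t=0,i=11
  #.. -> #   bit 4 = 1  t=0,i=17
  .## -> .   bit 3 = 0  t=0,i=0
  .#. -> .   bit 2 = 0  t=0,i=16
  ..# -> .   bit 1 = 0  t=0,i=20
  ... -> #   bit 0 = 1  t=0,i=18
  bits 11010001 = 209

209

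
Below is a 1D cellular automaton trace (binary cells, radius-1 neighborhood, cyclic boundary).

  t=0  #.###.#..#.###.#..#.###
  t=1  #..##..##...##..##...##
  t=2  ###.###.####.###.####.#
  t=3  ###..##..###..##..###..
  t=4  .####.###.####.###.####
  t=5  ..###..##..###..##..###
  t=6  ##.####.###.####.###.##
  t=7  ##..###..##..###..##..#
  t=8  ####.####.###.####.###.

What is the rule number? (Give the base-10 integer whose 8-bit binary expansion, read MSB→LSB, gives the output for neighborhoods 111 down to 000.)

  ### -> #   bit 7 = 1  t=0,i=3
  ##. -> #   bit 6 = 1  t=0,i=0
  #.# -> .   bit 5 = 0  t=0,i=1
  #.. -> #   bit 4 = 1  t=0,i=7
  .## -> .   bit 3 = 0  t=0,i=2
  .#. -> .   bit 2 = 0  t=0,i=6
  ..# -> #   bit 1 = 1  t=0,i=8
  ... -> #   bit 0 = 1  t=1,i=10
  bits 11010011 = 211

211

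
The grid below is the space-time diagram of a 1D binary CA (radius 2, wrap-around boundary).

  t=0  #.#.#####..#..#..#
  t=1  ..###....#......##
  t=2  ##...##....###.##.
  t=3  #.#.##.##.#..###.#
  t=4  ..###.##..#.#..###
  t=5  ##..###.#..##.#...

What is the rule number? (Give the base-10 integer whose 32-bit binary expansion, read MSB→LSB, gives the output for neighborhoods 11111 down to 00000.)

  nb #####: next=.  (t=0,i=6, bit31=0)
  nb ####.: next=.  (t=0,i=7, bit30=0)
  nb ###.#: next=#  (t=2,i=13, bit29=1)
  nb ###..: next=.  (t=0,i=8, bit28=0)
  nb ##.##: next=#  (t=2,i=14, bit27=1)
  nb ##.#.: next=.  (t=0,i=1, bit26=0)
  nb ##..#: next=#  (t=0,i=9, bit25=1)
  nb ##...: next=#  (t=1,i=5, bit24=1)
  nb #.###: next=#  (t=0,i=4, bit23=1)
  nb #.##.: next=#  (t=2,i=0, bit22=1)
  nb #.#.#: next=#  (t=0,i=2, bit21=1)
  nb #.#..: next=#  (t=3,i=10, bit20=1)
  nb #..##: next=#  (t=0,i=16, bit19=1)
  nb #..#.: next=.  (t=0,i=10, bit18=0)
  nb #...#: next=.  (t=2,i=3, bit17=0)
  nb #....: next=#  (t=1,i=6, bit16=1)
  nb .####: next=.  (t=0,i=5, bit15=0)
  nb .###.: next=.  (t=1,i=3, bit14=0)
  nb .##.#: next=.  (t=0,i=0, bit13=0)
  nb .##..: next=.  (t=1,i=17, bit12=0)
  nb .#.##: next=#  (t=0,i=3, bit11=1)
  nb .#.#.: next=#  (t=4,i=11, bit10=1)
  nb .#..#: next=.  (t=0,i=12, bit9=0)
  nb .#...: next=.  (t=1,i=10, bit8=0)
  nb ..###: next=.  (t=1,i=2, bit7=0)
  nb ..##.: next=#  (t=0,i=17, bit6=1)
  nb ..#.#: next=.  (t=4,i=10, bit5=0)
  nb ..#..: next=.  (t=0,i=11, bit4=0)
  nb ...##: next=#  (t=1,i=15, bit3=1)
  nb ...#.: next=.  (t=1,i=8, bit2=0)
  nb ....#: next=.  (t=1,i=7, bit1=0)
  nb .....: next=#  (t=1,i=12, bit0=1)
  bits 00101011111110010000110001001001 = 737741897

737741897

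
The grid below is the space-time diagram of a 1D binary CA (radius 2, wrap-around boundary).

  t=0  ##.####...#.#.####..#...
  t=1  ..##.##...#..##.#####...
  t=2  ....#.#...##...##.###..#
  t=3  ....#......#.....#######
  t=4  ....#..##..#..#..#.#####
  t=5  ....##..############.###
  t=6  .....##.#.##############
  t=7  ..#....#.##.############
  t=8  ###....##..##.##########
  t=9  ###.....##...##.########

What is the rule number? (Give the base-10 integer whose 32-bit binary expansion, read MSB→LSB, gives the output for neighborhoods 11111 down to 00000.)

4270086833

  [31] ##### => #  t=1,i=18
  [30] ####. => #  t=0,i=5
  [29] ###.# => #  t=5,i=19
  [28] ###.. => #  t=0,i=6
  [27] ##.## => #  t=0,i=2
  [26] ##.#. => #  t=6,i=7
  [25] ##..# => #  t=0,i=18
  [24] ##... => .  t=0,i=7
  [23] #.### => #  t=0,i=3
  [22] #.##. => .  t=1,i=5
  [21] #.#.# => .  t=0,i=12
  [20] #.#.. => .  t=2,i=6
  [19] #..## => .  t=1,i=12
  [18] #..#. => #  t=0,i=19
  [17] #...# => .  t=0,i=8
  [16] #.... => .  t=1,i=22
  [15] .#### => .  t=0,i=4
  [14] .###. => #  t=2,i=19
  [13] .##.# => .  t=0,i=1
  [12] .##.. => #  t=1,i=6
  [11] .#.## => #  t=0,i=13
  [10] .#.#. => .  t=0,i=11
  [9] .#..# => #  t=1,i=11
  [8] .#... => .  t=0,i=21
  [7] ..### => #  t=3,i=17
  [6] ..##. => .  t=0,i=0
  [5] ..#.# => #  t=0,i=10
  [4] ..#.. => #  t=0,i=20
  [3] ...## => .  t=0,i=23
  [2] ...#. => .  t=0,i=9
  [1] ....# => .  t=1,i=0
  [0] ..... => #  t=1,i=23
  bits 11111110100001000101101010110001 = 4270086833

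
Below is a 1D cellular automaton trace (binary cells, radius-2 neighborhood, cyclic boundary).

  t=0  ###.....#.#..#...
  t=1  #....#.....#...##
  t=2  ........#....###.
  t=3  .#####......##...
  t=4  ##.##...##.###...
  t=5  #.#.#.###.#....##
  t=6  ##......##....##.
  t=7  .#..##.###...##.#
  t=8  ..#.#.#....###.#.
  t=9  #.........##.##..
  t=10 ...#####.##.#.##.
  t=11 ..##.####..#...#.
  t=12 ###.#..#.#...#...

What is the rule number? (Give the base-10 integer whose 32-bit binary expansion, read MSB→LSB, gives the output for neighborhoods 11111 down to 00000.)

3993113289

  ##### -> #   bit 31 = 1  t=3,i=3
  ####. -> #   bit 30 = 1  t=3,i=4
  ###.# -> #   bit 29 = 1  t=5,i=0
  ###.. -> .   bit 28 = 0  t=0,i=2
  ##.## -> #   bit 27 = 1  t=4,i=2
  ##.#. -> #   bit 26 = 1  t=5,i=1
  ##..# -> #   bit 25 = 1  t=9,i=15
  ##... -> .   bit 24 = 0  t=0,i=3
  #.### -> .   bit 23 = 0  t=4,i=11
  #.##. -> .   bit 22 = 0  t=4,i=3
  #.#.# -> .   bit 21 = 0  t=5,i=2
  #.#.. -> .   bit 20 = 0  t=0,i=10
  #..## -> .   bit 19 = 0  t=7,i=3
  #..#. -> .   bit 18 = 0  t=0,i=12
  #...# -> #   bit 17 = 1  t=0,i=15
  #.... -> .   bit 16 = 0  t=0,i=4
  .#### -> .   bit 15 = 0  t=3,i=2
  .###. -> .   bit 14 = 0  t=0,i=1
  .##.# -> .   bit 13 = 0  t=4,i=1
  .##.. -> #   bit 12 = 1  t=3,i=13
  .#.## -> .   bit 11 = 0  t=5,i=5
  .#.#. -> .   bit 10 = 0  t=0,i=9
  .#..# -> #   bit 9 = 1  t=0,i=11
  .#... -> .   bit 8 = 0  t=0,i=14
  ..### -> #   bit 7 = 1  t=0,i=0
  ..##. -> #   bit 6 = 1  t=3,i=12
  ..#.# -> .   bit 5 = 0  t=0,i=8
  ..#.. -> .   bit 4 = 0  t=0,i=13
  ...## -> #   bit 3 = 1  t=0,i=16
  ...#. -> .   bit 2 = 0  t=0,i=7
  ....# -> .   bit 1 = 0  t=0,i=6
  ..... -> #   bit 0 = 1  t=0,i=5
  bits 11101110000000100001001011001001 = 3993113289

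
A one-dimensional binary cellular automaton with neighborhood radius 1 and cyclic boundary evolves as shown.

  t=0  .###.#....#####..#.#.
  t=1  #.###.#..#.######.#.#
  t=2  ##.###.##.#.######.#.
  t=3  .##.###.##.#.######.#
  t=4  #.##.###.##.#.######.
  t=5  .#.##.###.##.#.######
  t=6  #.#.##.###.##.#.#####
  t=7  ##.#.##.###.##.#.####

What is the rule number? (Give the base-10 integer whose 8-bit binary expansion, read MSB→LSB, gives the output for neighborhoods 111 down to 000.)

242

  ###|#  b7=1 t=0,i=2
  ##.|#  b6=1 t=0,i=3
  #.#|#  b5=1 t=0,i=4
  #..|#  b4=1 t=0,i=6
  .##|.  b3=0 t=0,i=1
  .#.|.  b2=0 t=0,i=5
  ..#|#  b1=1 t=0,i=0
  ...|.  b0=0 t=0,i=7
  bits 11110010 = 242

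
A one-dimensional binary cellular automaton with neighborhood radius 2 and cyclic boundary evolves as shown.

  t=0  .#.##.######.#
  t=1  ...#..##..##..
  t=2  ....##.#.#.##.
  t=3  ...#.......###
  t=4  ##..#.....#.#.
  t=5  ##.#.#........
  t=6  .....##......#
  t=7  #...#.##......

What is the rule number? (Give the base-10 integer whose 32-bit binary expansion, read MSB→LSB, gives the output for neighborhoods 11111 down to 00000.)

1641992968

  ##### -> .   bit 31 = 0  t=0,i=8
  ####. -> #   bit 30 = 1  t=0,i=10
  ###.# -> #   bit 29 = 1  t=0,i=11
  ###.. -> .   bit 28 = 0  t=3,i=13
  ##.## -> .   bit 27 = 0  t=0,i=5
  ##.#. -> .   bit 26 = 0  t=0,i=12
  ##..# -> .   bit 25 = 0  t=1,i=8
  ##... -> #   bit 24 = 1  t=1,i=12
  #.### -> #   bit 23 = 1  t=0,i=6
  #.##. -> #   bit 22 = 1  t=0,i=3
  #.#.# -> .   bit 21 = 0  t=0,i=1
  #.#.. -> #   bit 20 = 1  t=5,i=5
  #..## -> #   bit 19 = 1  t=1,i=5
  #..#. -> #   bit 18 = 1  t=4,i=3
  #...# -> #   bit 17 = 1  t=3,i=1
  #.... -> .   bit 16 = 0  t=1,i=13
  .#### -> #   bit 15 = 1  t=0,i=7
  .###. -> #   bit 14 = 1  t=3,i=12
  .##.# -> .   bit 13 = 0  t=0,i=4
  .##.. -> #   bit 12 = 1  t=1,i=7
  .#.## -> .   bit 11 = 0  t=0,i=2
  .#.#. -> .   bit 10 = 0  t=0,i=0
  .#..# -> #   bit 9 = 1  t=1,i=4
  .#... -> #   bit 8 = 1  t=3,i=4
  ..### -> .   bit 7 = 0  t=3,i=11
  ..##. -> .   bit 6 = 0  t=1,i=6
  ..#.# -> .   bit 5 = 0  t=4,i=10
  ..#.. -> .   bit 4 = 0  t=1,i=3
  ...## -> #   bit 3 = 1  t=2,i=3
  ...#. -> .   bit 2 = 0  t=1,i=2
  ....# -> .   bit 1 = 0  t=1,i=1
  ..... -> .   bit 0 = 0  t=1,i=0
  bits 01100001110111101101001100001000 = 1641992968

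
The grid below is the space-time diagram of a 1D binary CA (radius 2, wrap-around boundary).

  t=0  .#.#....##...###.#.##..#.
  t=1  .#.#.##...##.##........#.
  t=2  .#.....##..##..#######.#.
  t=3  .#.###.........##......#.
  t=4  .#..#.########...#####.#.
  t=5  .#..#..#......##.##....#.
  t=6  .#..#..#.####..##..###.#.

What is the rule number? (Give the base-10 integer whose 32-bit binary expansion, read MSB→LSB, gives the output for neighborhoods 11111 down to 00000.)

  ##### -> .   bit 31 = 0  t=2,i=17
  ####. -> .   bit 30 = 0  t=2,i=20
  ###.# -> .   bit 29 = 0  t=0,i=15
  ###.. -> .   bit 28 = 0  t=3,i=5
  ##.## -> #   bit 27 = 1  t=1,i=12
  ##.#. -> .   bit 26 = 0  t=0,i=16
  ##..# -> .   bit 25 = 0  t=0,i=21
  ##... -> #   bit 24 = 1  t=0,i=10
  #.### -> .   bit 23 = 0  t=3,i=3
  #.##. -> .   bit 22 = 0  t=0,i=19
  #.#.# -> .   bit 21 = 0  t=0,i=17
  #.#.. -> #   bit 20 = 1  t=0,i=3
  #..## -> .   bit 19 = 0  t=2,i=10
  #..#. -> .   bit 18 = 0  t=0,i=0
  #...# -> #   bit 17 = 1  t=0,i=11
  #.... -> #   bit 16 = 1  t=0,i=5
  .#### -> #   bit 15 = 1  t=2,i=16
  .###. -> #   bit 14 = 1  t=0,i=14
  .##.# -> #   bit 13 = 1  t=1,i=11
  .##.. -> .   bit 12 = 0  t=0,i=9
  .#.## -> .   bit 11 = 0  t=0,i=18
  .#.#. -> .   bit 10 = 0  t=0,i=2
  .#..# -> .   bit 9 = 0  t=0,i=24
  .#... -> .   bit 8 = 0  t=0,i=4
  ..### -> #   bit 7 = 1  t=0,i=13
  ..##. -> .   bit 6 = 0  t=0,i=8
  ..#.# -> #   bit 5 = 1  t=0,i=1
  ..#.. -> #   bit 4 = 1  t=0,i=23
  ...## -> .   bit 3 = 0  t=0,i=7
  ...#. -> .   bit 2 = 0  t=1,i=22
  ....# -> #   bit 1 = 1  t=0,i=6
  ..... -> #   bit 0 = 1  t=1,i=17
  bits 00001001000100111110000010110011 = 152297651

152297651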